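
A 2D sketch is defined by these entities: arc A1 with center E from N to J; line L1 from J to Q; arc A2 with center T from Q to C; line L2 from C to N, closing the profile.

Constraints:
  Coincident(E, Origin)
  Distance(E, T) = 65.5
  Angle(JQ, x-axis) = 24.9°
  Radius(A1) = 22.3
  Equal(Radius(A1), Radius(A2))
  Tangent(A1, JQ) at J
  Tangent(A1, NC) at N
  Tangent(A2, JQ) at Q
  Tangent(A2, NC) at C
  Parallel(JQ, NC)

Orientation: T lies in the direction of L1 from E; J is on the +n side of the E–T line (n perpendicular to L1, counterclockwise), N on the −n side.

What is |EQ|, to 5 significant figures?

69.192

The slot axis is L1's direction at 24.9°, so u = (cos 24.9°, sin 24.9°) = (0.90704, 0.42104) and n = (−sin 24.9°, cos 24.9°) = (-0.42104, 0.90704). E is at the origin and T lies 65.5 along u from E, so T = 65.5·u = (59.411, 27.578). Tangency of A1 to both parallel lines with radius 22.3 puts J and N at E ± 22.3·n: J = (-9.3891, 20.227), N = (9.3891, -20.227). Equal radii place Q and C the same way about T: Q = T + 22.3·n = (50.022, 47.805), C = T − 22.3·n = (68.800, 7.3508). Then |EQ| = |Q − E| = 69.192.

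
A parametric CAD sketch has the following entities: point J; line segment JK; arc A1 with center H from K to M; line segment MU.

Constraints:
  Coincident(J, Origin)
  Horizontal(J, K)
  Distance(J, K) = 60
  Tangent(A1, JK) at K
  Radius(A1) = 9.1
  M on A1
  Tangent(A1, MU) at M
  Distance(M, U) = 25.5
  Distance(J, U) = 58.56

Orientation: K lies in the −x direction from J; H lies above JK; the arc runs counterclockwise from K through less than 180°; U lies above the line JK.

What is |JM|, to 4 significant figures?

51.59

Checks: |HM| = 9.100 ✓; ∠(HM, MU) = 90.00° ✓; |MU| = 25.50 ✓; |JU| = 58.56 ✓.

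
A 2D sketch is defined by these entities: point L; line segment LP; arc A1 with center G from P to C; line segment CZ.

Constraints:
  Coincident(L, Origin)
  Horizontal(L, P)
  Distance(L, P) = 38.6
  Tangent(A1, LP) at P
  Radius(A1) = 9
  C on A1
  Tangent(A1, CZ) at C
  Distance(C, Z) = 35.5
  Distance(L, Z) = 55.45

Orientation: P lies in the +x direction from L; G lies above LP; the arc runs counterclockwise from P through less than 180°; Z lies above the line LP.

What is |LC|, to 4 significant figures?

48.50

Checks: L = (0.00, 0.00) ✓; |GC| = 9.000 ✓; ∠(GC, CZ) = 90.00° ✓; |CZ| = 35.50 ✓; |LZ| = 55.45 ✓.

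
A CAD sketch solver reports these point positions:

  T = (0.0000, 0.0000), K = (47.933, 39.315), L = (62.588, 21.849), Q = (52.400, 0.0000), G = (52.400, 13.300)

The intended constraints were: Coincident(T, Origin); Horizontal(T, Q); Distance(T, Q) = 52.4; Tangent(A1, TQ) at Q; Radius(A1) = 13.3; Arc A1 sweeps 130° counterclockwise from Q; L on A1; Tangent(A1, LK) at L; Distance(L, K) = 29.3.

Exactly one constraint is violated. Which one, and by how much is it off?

Distance(L, K) = 29.3 — off by 6.50.

T = (0.00, 0.00) ✓; T.y = 0.00, Q.y = 0.00 ✓; |TQ| = 52.40 ✓; ∠(GQ, QT) = 90.00° ✓; |GQ| = 13.30 ✓; bearing(G→L) − bearing(G→Q) = 130.0° ✓; |GL| = 13.30 ✓; ∠(GL, LK) = 90.00° ✓; |LK| = 22.80 ✗.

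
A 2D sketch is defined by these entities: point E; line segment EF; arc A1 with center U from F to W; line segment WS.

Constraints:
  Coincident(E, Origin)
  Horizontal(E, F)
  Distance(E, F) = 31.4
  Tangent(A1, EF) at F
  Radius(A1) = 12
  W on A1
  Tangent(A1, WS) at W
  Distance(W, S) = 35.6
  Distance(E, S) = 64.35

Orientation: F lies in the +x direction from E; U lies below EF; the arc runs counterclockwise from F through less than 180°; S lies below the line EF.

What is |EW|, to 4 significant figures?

29.08

Checks: |UW| = 12.00 ✓; ∠(UW, WS) = 90.00° ✓; |WS| = 35.60 ✓; |ES| = 64.35 ✓.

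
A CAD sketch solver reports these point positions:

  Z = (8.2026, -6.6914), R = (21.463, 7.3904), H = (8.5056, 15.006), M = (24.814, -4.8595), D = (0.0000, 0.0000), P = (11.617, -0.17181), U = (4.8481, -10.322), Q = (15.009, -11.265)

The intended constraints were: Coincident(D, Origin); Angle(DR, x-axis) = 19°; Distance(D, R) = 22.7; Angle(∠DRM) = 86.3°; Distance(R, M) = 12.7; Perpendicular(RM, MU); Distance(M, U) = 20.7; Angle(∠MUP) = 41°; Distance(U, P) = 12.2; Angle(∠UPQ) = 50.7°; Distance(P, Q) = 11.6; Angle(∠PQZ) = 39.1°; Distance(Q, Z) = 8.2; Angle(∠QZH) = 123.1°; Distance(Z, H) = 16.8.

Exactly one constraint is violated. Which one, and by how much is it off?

Distance(Z, H) = 16.8 — off by 4.90.

D = (0.00, 0.00) ✓; DR at 19.00° ✓; |DR| = 22.70 ✓; ∠DRM = 86.30° ✓; |RM| = 12.70 ✓; ∠(RM, MU) = 90.00° ✓; |MU| = 20.70 ✓; ∠MUP = 41.00° ✓; |UP| = 12.20 ✓; ∠UPQ = 50.70° ✓; |PQ| = 11.60 ✓; ∠PQZ = 39.10° ✓; |QZ| = 8.200 ✓; ∠QZH = 123.1° ✓; |ZH| = 21.70 ✗.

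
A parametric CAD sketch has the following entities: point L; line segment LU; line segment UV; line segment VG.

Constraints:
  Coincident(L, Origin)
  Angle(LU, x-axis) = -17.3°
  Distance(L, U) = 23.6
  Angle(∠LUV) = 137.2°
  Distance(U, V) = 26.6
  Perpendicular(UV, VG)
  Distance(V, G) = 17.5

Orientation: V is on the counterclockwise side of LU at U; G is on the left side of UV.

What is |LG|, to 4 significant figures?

43.94

∠LUV = 137.2°, so UV runs at -17.3° + (180° − 137.2°) = 25.50° from the x-axis; with |UV| = 26.6, V = U + 26.6·(cos 25.50°, sin 25.50°) = (46.54, 4.434). UV ⟂ VG; with |VG| = 17.5 on the left of UV, G = V + 17.5·(-0.4305, 0.9026) = (39.01, 20.23). Then |LG| = |G − L| = 43.94.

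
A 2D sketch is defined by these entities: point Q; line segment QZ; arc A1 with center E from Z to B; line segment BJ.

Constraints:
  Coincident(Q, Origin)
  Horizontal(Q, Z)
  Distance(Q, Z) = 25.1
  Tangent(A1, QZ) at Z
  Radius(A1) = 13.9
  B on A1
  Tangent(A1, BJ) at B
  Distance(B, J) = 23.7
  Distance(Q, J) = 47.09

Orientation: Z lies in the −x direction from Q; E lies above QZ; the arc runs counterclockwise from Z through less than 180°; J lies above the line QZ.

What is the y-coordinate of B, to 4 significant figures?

19.85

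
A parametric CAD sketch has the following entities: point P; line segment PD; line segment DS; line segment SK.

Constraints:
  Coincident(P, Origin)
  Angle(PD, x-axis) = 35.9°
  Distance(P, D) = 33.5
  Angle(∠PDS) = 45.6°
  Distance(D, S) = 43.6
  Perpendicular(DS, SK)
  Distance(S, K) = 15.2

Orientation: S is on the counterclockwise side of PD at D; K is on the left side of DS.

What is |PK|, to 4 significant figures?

21.97

P is at the origin; PD runs at 35.9° with length 33.5, so D = 33.5·(cos 35.9°, sin 35.9°) = (27.14, 19.64). ∠PDS = 45.6°, so DS runs at 35.9° + (180° − 45.6°) = 170.3° from the x-axis; with |DS| = 43.6, S = D + 43.6·(cos 170.3°, sin 170.3°) = (-15.84, 26.99). The perpendicularity gives SK at right angles to DS; with |SK| = 15.2 on the left of DS, K = S + 15.2·(-0.1685, -0.9857) = (-18.40, 12.01). Then |PK| = |K − P| = 21.97.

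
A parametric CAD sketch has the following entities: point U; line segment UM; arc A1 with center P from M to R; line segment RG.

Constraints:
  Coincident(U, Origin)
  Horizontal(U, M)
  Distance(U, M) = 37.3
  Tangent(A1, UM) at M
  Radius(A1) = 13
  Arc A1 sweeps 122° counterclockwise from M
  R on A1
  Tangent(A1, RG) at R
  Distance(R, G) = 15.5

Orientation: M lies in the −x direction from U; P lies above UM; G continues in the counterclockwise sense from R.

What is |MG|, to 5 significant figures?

33.153

U is at the origin; UM is horizontal with |UM| = 37.3 and M on the −x side, so M = (-37.300, 0.0000). Since A1 is tangent to UM there, PM ⟂ UM, so P = M + (0, 13) = (-37.300, 13.000). On A1, M sits at bearing -90° from P; a 122° counterclockwise sweep puts R at bearing 32°, so R = P + 13.0·(cos 32°, sin 32°) = (-26.275, 19.889). Tangency of A1 to RG means the radius PR is perpendicular to RG, so RG runs along (−sin 32°, cos 32°); with |RG| = 15.5, G = (-34.489, 33.034). Then |MG| = |G − M| = 33.153.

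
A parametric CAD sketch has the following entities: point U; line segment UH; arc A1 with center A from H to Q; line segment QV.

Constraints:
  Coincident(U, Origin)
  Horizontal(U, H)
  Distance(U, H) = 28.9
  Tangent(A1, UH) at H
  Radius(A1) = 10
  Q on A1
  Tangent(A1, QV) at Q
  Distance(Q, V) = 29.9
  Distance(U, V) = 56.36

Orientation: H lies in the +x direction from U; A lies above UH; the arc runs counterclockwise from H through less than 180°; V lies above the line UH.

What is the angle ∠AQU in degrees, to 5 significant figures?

16.484°

Checks: |AQ| = 10.00 ✓; ∠(AQ, QV) = 90.00° ✓; |QV| = 29.90 ✓; |UV| = 56.36 ✓.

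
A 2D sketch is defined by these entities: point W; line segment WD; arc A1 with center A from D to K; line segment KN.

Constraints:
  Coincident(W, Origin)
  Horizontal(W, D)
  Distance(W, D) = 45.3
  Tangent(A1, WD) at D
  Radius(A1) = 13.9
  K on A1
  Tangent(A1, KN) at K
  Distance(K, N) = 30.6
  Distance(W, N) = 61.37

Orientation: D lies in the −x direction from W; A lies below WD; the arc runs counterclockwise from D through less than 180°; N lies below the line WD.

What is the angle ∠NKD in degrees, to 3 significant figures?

118°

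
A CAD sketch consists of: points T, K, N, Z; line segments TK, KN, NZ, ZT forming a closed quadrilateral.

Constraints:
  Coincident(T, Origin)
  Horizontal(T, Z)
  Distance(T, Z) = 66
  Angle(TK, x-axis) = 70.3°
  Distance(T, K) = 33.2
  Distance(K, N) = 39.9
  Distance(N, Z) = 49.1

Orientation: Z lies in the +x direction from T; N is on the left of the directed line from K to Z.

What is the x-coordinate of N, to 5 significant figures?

48.341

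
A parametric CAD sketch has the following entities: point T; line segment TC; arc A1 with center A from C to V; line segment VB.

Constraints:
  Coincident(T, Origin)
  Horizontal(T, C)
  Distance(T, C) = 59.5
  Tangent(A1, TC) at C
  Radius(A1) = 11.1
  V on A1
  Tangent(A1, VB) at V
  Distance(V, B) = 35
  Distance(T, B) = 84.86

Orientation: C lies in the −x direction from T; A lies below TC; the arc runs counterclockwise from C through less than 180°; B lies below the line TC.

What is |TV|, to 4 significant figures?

71.42

T is at the origin; T and C share the same y with |TC| = 59.5 and C on the −x side, so C = (-59.50, 0.000). Tangency of A1 to TC means the radius AC is perpendicular to TC, so A = C + (0, -11.1) = (-59.50, -11.10). Since AV ⟂ VB (tangency), |AB| = √(11.1² + 35.0²) = 36.72 regardless of where V sits on A1. So B lies on both circle(T, 84.86) and circle(A, 36.72); the below-TC intersection is B = (-71.42, -45.83). V is the foot of the tangent from B: V = (-70.60, -10.84).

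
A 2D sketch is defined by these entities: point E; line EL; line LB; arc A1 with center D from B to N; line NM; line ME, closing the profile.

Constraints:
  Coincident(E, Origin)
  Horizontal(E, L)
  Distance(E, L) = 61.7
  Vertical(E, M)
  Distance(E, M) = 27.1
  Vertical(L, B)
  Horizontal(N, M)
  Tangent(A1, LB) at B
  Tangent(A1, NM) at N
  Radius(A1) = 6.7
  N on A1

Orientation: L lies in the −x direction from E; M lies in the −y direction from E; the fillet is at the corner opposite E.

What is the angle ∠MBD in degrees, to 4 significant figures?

6.197°

The virtual corner opposite E is at (-61.70, -27.10). Since A1 is tangent to LB there, DB ⟂ LB and A1 meets NM tangentially, so DN is at right angles to NM, with radius 6.7, so the center D sits 6.7 in from both sides at D = (-55.00, -20.40). That places the tangent points at B = (-61.70, -20.40) on LB and N = (-55.00, -27.10) on NM. Then cos ∠MBD = BM·BD / (|BM||BD|), giving 6.197°.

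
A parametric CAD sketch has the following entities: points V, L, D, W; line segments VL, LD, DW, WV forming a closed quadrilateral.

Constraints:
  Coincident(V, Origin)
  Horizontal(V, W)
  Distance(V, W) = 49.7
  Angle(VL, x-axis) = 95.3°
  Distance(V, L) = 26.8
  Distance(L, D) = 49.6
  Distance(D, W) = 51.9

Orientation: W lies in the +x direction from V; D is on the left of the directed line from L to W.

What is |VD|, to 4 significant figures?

65.33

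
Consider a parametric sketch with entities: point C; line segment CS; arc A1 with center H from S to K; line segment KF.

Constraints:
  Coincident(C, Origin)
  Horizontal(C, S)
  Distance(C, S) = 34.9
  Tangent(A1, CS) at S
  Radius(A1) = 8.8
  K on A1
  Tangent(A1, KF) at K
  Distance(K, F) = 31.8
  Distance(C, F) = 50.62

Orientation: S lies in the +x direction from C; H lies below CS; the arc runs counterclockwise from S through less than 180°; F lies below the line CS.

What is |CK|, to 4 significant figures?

27.87

C is at the origin; C and S share the same y with |CS| = 34.9 and S on the +x side, so S = (34.90, 0.000). The tangent condition forces HS to be normal to CS, so H = S + (0, -8.8) = (34.90, -8.800). Since HK ⟂ KF (tangency), |HF| = √(8.8² + 31.8²) = 33.00 regardless of where K sits on A1. So F lies on both circle(C, 50.62) and circle(H, 33.00); the below-CS intersection is F = (29.26, -41.31). K is the foot of the tangent from F: K = (26.14, -9.662).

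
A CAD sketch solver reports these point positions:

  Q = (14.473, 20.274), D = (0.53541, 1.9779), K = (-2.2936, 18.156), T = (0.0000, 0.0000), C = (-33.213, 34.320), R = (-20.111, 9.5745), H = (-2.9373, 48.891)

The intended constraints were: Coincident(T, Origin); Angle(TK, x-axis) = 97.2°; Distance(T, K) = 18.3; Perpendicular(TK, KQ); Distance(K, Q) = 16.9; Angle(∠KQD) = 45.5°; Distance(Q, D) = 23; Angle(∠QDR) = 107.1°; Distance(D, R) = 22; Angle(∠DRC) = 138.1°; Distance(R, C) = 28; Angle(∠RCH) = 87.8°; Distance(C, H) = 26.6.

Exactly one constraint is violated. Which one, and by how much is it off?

Distance(C, H) = 26.6 — off by 7.00.

T = (0.00, 0.00) ✓; TK at 97.20° ✓; |TK| = 18.30 ✓; ∠(TK, KQ) = 90.00° ✓; |KQ| = 16.90 ✓; ∠KQD = 45.50° ✓; |QD| = 23.00 ✓; ∠QDR = 107.1° ✓; |DR| = 22.00 ✓; ∠DRC = 138.1° ✓; |RC| = 28.00 ✓; ∠RCH = 87.80° ✓; |CH| = 33.60 ✗.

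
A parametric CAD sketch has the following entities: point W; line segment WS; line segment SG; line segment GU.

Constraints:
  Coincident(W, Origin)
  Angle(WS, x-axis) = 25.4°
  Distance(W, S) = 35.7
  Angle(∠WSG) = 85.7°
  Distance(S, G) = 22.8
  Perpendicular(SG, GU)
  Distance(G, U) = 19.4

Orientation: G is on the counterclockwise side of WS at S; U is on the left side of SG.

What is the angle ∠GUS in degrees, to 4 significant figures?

49.61°

W is at the origin; WS runs at 25.4° with length 35.7, so S = 35.7·(cos 25.4°, sin 25.4°) = (32.25, 15.31). ∠WSG = 85.7°, so SG runs at 25.4° + (180° − 85.7°) = 119.7° from the x-axis; with |SG| = 22.8, G = S + 22.8·(cos 119.7°, sin 119.7°) = (20.95, 35.12). The perpendicularity gives GU at right angles to SG; with |GU| = 19.4 on the left of SG, U = G + 19.4·(-0.8686, -0.4955) = (4.101, 25.51). Then cos ∠GUS = UG·US / (|UG||US|), giving 49.61°.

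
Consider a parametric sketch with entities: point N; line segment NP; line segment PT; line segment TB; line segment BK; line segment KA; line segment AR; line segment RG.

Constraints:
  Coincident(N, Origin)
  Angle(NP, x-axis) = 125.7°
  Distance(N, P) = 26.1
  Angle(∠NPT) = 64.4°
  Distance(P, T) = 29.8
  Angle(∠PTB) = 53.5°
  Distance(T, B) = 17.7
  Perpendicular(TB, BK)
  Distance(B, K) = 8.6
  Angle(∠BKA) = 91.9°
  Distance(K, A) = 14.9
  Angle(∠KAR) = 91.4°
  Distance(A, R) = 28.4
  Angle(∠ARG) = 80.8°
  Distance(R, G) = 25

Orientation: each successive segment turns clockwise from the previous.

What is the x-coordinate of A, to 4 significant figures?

4.714

The perpendicularity gives BK at right angles to TB, so BK runs at 153.6°; with |BK| = 8.6, K = (-1.465, 14.39). ∠BKA = 91.9° gives KA at 65.50° from the x-axis; with |KA| = 14.9, A = (4.714, 27.95). So A.x = 4.714.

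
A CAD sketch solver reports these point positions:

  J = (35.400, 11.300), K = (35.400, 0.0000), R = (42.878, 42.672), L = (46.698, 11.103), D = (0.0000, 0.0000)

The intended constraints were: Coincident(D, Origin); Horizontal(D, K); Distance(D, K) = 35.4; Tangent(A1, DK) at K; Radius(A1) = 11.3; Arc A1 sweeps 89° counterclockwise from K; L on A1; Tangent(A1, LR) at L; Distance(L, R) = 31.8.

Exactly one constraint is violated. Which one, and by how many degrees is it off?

Tangent(A1, LR) at L — off by 7.90°.

D = (0.00, 0.00) ✓; D.y = 0.00, K.y = 0.00 ✓; |DK| = 35.40 ✓; ∠(JK, KD) = 90.00° ✓; |JK| = 11.30 ✓; bearing(J→L) − bearing(J→K) = 89.00° ✓; |JL| = 11.30 ✓; ∠(JL, LR) = 82.10° ✗; |LR| = 31.80 ✓.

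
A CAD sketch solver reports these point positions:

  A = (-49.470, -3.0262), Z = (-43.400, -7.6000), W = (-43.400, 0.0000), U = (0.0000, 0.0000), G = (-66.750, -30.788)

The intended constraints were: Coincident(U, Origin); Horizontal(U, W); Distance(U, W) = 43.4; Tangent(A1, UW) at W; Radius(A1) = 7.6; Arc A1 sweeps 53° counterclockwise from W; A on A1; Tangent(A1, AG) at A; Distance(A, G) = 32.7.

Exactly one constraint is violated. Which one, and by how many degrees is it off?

Tangent(A1, AG) at A — off by 5.10°.

U = (0.00, 0.00) ✓; U.y = 0.00, W.y = 0.00 ✓; |UW| = 43.40 ✓; ∠(ZW, WU) = 90.00° ✓; |ZW| = 7.600 ✓; bearing(Z→A) − bearing(Z→W) = 53.00° ✓; |ZA| = 7.600 ✓; ∠(ZA, AG) = 84.90° ✗; |AG| = 32.70 ✓.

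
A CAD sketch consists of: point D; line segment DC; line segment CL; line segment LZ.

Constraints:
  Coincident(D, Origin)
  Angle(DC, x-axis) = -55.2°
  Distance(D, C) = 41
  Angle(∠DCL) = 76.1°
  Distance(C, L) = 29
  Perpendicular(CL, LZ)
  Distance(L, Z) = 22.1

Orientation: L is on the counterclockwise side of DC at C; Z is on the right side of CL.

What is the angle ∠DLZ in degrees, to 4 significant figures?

154.3°

D is at the origin; DC runs at -55.2° with length 41.0, so C = 41.0·(cos -55.2°, sin -55.2°) = (23.40, -33.67). ∠DCL = 76.1°, so CL runs at -55.2° + (180° − 76.1°) = 48.70° from the x-axis; with |CL| = 29.0, L = C + 29.0·(cos 48.70°, sin 48.70°) = (42.54, -11.88). CL is perpendicular to LZ; with |LZ| = 22.1 on the right of CL, Z = L + 22.1·(0.7513, -0.6600) = (59.14, -26.47). Then cos ∠DLZ = LD·LZ / (|LD||LZ|), giving 154.3°.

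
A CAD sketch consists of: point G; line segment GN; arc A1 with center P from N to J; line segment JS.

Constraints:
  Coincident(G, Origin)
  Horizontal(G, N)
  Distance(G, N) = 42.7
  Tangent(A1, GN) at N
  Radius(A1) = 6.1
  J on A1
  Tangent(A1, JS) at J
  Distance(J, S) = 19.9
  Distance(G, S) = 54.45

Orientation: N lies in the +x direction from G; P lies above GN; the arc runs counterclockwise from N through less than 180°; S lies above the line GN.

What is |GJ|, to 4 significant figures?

49.21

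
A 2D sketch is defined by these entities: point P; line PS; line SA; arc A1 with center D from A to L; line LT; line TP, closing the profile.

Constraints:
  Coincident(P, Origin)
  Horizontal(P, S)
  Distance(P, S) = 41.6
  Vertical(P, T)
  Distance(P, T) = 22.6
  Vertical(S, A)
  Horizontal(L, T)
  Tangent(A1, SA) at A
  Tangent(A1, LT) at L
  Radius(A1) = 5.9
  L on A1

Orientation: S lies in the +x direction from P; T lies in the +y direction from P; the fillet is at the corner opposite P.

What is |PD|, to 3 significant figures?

39.4

P is at the origin; PS is horizontal with |PS| = 41.6 and S on the +x side, so S = (41.6, 0.00). PT is vertical with |PT| = 22.6 and T on the +y side, so T = (0.00, 22.6). The virtual corner opposite P is at (41.6, 22.6). Since A1 is tangent to SA there, DA ⟂ SA and since A1 is tangent to LT there, DL ⟂ LT, with radius 5.9, so the center D sits 5.9 in from both sides at D = (35.7, 16.7). Then |PD| = |D − P| = 39.4.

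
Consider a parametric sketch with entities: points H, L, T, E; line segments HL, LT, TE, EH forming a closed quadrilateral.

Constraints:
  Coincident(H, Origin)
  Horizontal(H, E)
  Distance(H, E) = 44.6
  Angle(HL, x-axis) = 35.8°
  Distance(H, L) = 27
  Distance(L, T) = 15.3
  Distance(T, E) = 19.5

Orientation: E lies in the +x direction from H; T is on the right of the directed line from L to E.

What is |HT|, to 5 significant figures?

25.132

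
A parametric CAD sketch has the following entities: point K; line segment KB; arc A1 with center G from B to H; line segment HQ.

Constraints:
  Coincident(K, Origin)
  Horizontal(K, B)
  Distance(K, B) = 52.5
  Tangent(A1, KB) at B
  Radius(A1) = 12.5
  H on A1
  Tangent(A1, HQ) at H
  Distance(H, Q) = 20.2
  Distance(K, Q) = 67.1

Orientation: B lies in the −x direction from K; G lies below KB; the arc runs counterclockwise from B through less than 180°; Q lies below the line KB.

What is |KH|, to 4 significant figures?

66.36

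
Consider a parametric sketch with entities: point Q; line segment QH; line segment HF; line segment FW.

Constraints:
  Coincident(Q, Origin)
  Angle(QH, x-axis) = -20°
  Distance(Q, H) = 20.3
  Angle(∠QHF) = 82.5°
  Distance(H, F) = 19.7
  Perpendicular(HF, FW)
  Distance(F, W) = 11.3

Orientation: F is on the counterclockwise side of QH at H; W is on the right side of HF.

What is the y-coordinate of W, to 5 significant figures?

9.8443

∠QHF = 82.5°, so HF runs at -20.0° + (180° − 82.5°) = 77.500° from the x-axis; with |HF| = 19.7, F = H + 19.7·(cos 77.500°, sin 77.500°) = (23.340, 12.290). HF is perpendicular to FW; with |FW| = 11.3 on the right of HF, W = F + 11.3·(0.97630, -0.21644) = (34.372, 9.8443). So W.y = 9.8443.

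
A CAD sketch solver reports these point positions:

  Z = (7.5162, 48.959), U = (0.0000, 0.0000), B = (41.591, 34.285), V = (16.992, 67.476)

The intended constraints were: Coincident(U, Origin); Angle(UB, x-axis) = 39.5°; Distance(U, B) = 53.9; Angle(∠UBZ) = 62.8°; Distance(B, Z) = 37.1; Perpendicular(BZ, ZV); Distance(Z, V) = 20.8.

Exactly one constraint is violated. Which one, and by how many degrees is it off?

Perpendicular(BZ, ZV) — off by 3.80°.

U = (0.00, 0.00) ✓; UB at 39.50° ✓; |UB| = 53.90 ✓; ∠UBZ = 62.80° ✓; |BZ| = 37.10 ✓; ∠(BZ, ZV) = 93.80° ✗; |ZV| = 20.80 ✓.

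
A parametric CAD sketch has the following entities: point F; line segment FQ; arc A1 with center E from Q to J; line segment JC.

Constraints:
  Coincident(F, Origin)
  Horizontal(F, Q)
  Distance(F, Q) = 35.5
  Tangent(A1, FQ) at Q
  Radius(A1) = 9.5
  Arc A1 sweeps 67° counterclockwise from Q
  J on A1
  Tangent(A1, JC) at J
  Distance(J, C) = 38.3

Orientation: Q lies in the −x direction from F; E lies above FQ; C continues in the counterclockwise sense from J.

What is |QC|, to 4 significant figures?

47.40

F is at the origin; FQ is horizontal with |FQ| = 35.5 and Q on the −x side, so Q = (-35.50, 0.000). Tangency of A1 to FQ means the radius EQ is perpendicular to FQ, so E = Q + (0, 9.5) = (-35.50, 9.500). On A1, Q sits at bearing -90° from E; a 67° counterclockwise sweep puts J at bearing -23°, so J = E + 9.5·(cos -23°, sin -23°) = (-26.76, 5.788). The tangent condition forces EJ to be normal to JC, so JC runs along (−sin -23°, cos -23°); with |JC| = 38.3, C = (-11.79, 41.04). Then |QC| = |C − Q| = 47.40.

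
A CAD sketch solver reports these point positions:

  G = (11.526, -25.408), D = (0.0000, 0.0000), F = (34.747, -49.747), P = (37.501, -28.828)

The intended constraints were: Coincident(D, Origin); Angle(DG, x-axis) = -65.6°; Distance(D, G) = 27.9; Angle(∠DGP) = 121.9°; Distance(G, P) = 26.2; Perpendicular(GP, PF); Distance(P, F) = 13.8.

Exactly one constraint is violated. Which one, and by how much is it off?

Distance(P, F) = 13.8 — off by 7.30.

D = (0.00, 0.00) ✓; DG at -65.60° ✓; |DG| = 27.90 ✓; ∠DGP = 121.9° ✓; |GP| = 26.20 ✓; ∠(GP, PF) = 90.00° ✓; |PF| = 21.10 ✗.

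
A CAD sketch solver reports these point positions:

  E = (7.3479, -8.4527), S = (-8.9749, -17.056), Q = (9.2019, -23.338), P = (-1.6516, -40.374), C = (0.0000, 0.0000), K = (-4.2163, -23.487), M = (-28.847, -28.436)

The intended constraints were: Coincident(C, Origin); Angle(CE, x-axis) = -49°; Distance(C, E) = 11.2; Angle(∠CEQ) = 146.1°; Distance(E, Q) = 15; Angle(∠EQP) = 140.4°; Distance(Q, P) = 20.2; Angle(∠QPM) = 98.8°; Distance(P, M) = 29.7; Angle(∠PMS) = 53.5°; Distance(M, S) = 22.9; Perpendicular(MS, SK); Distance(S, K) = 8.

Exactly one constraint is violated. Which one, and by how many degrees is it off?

Perpendicular(MS, SK) — off by 6.70°.

C = (0.00, 0.00) ✓; CE at -49.00° ✓; |CE| = 11.20 ✓; ∠CEQ = 146.1° ✓; |EQ| = 15.00 ✓; ∠EQP = 140.4° ✓; |QP| = 20.20 ✓; ∠QPM = 98.80° ✓; |PM| = 29.70 ✓; ∠PMS = 53.50° ✓; |MS| = 22.90 ✓; ∠(MS, SK) = 83.30° ✗; |SK| = 8.000 ✓.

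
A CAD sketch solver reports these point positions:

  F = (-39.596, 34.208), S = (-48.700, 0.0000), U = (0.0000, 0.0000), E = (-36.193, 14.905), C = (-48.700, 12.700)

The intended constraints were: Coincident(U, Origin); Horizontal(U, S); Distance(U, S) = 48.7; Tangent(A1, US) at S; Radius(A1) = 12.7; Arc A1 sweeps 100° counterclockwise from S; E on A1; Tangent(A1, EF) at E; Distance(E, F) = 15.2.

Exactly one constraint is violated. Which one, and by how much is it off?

Distance(E, F) = 15.2 — off by 4.40.

U = (0.00, 0.00) ✓; U.y = 0.00, S.y = 0.00 ✓; |US| = 48.70 ✓; ∠(CS, SU) = 90.00° ✓; |CS| = 12.70 ✓; bearing(C→E) − bearing(C→S) = 100.0° ✓; |CE| = 12.70 ✓; ∠(CE, EF) = 90.00° ✓; |EF| = 19.60 ✗.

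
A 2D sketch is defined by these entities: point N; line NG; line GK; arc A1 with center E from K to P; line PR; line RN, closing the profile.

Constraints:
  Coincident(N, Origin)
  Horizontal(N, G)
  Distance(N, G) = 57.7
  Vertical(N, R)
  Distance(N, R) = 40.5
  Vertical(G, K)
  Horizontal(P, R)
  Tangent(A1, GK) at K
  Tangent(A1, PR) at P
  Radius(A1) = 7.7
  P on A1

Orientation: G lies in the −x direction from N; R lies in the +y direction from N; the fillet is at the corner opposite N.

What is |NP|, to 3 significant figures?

64.3

N is at the origin; NG is horizontal with |NG| = 57.7 and G on the −x side, so G = (-57.7, 0.00). NR is vertical with |NR| = 40.5 and R on the +y side, so R = (0.00, 40.5). The virtual corner opposite N is at (-57.7, 40.5). A1 meets GK tangentially, so EK is at right angles to GK and tangency of A1 to PR means the radius EP is perpendicular to PR, with radius 7.7, so the center E sits 7.7 in from both sides at E = (-50.0, 32.8). That places the tangent points at K = (-57.7, 32.8) on GK and P = (-50.0, 40.5) on PR. Then |NP| = |P − N| = 64.3.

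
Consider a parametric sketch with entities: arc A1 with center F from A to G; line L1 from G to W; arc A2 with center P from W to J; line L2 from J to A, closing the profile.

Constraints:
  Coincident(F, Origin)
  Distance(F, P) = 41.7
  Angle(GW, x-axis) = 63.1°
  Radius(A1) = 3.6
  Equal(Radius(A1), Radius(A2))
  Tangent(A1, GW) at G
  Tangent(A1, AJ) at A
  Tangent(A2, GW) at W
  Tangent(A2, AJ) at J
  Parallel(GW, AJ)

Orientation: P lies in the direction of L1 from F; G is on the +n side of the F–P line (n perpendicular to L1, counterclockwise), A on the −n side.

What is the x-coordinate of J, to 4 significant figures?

22.08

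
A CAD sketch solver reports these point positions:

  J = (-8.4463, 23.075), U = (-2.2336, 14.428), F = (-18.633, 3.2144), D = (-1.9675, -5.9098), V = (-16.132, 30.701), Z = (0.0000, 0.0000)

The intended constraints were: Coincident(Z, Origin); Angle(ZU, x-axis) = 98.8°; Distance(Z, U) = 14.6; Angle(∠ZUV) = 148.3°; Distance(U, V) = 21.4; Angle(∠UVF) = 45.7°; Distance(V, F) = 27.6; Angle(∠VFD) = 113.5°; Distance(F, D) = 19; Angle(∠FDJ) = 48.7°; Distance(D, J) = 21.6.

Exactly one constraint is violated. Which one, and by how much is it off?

Distance(D, J) = 21.6 — off by 8.10.

Z = (0.00, 0.00) ✓; ZU at 98.80° ✓; |ZU| = 14.60 ✓; ∠ZUV = 148.3° ✓; |UV| = 21.40 ✓; ∠UVF = 45.70° ✓; |VF| = 27.60 ✓; ∠VFD = 113.5° ✓; |FD| = 19.00 ✓; ∠FDJ = 48.70° ✓; |DJ| = 29.70 ✗.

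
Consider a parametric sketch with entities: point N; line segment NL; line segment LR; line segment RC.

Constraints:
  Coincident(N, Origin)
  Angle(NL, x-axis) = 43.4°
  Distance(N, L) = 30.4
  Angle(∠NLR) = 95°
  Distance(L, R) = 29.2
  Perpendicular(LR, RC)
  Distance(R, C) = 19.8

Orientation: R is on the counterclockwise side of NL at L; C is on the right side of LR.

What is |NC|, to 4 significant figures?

59.35

∠NLR = 95.0°, so LR runs at 43.4° + (180° − 95.0°) = 128.4° from the x-axis; with |LR| = 29.2, R = L + 29.2·(cos 128.4°, sin 128.4°) = (3.950, 43.77). LR ⟂ RC; with |RC| = 19.8 on the right of LR, C = R + 19.8·(0.7837, 0.6211) = (19.47, 56.07). Then |NC| = |C − N| = 59.35.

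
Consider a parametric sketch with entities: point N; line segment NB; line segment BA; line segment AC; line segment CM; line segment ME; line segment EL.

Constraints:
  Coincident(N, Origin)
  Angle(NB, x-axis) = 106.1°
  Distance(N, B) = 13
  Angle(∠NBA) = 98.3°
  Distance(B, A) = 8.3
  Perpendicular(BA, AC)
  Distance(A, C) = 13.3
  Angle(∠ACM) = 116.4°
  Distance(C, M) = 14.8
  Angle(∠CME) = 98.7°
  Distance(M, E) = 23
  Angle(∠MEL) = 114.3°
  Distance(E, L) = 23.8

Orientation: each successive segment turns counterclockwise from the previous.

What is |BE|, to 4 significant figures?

18.21

N is at the origin; NB runs at 106.1° with length 13.0, so B = (-3.605, 12.49). ∠NBA = 98.3° gives BA at -172.2° from the x-axis; with |BA| = 8.3, A = (-11.83, 11.36). BA ⟂ AC, so AC runs at -82.20°; with |AC| = 13.3, C = (-10.02, -1.813). ∠ACM = 116.4° gives CM at -18.60° from the x-axis; with |CM| = 14.8, M = (4.004, -6.534). ∠CME = 98.7° gives ME at 62.70° from the x-axis; with |ME| = 23.0, E = (14.55, 13.90). Then |BE| = |E − B| = 18.21.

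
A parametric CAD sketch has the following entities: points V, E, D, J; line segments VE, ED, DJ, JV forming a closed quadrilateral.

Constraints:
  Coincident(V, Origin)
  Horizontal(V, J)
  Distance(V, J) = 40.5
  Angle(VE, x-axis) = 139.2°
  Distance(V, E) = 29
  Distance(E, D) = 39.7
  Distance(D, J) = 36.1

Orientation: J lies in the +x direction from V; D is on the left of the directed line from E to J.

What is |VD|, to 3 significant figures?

32.1

Checks: |VJ| = 40.50 ✓; |VE| = 29.00 ✓; |ED| = 39.70 ✓; |DJ| = 36.10 ✓.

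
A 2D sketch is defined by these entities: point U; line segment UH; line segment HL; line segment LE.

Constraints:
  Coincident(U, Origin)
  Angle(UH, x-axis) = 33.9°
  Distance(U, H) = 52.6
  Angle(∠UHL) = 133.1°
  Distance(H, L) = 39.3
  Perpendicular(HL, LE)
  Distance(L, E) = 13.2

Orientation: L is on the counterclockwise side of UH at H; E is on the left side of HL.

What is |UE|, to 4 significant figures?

79.35

U is at the origin; UH runs at 33.9° with length 52.6, so H = 52.6·(cos 33.9°, sin 33.9°) = (43.66, 29.34). ∠UHL = 133.1°, so HL runs at 33.9° + (180° − 133.1°) = 80.80° from the x-axis; with |HL| = 39.3, L = H + 39.3·(cos 80.80°, sin 80.80°) = (49.94, 68.13). The perpendicularity gives LE at right angles to HL; with |LE| = 13.2 on the left of HL, E = L + 13.2·(-0.9871, 0.1599) = (36.91, 70.24). Then |UE| = |E − U| = 79.35.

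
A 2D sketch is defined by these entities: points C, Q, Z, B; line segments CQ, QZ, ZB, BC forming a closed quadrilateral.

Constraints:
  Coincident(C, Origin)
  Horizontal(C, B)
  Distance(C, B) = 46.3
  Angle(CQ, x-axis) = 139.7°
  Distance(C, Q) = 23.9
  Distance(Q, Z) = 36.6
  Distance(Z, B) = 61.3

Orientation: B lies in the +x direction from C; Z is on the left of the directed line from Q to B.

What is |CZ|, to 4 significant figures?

44.65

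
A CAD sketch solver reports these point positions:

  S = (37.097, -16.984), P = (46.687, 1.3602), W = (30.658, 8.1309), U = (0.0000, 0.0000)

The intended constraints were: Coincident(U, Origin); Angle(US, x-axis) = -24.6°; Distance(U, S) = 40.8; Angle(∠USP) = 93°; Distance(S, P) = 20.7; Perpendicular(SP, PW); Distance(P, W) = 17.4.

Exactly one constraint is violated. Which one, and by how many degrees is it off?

Perpendicular(SP, PW) — off by 4.70°.

U = (0.00, 0.00) ✓; US at -24.60° ✓; |US| = 40.80 ✓; ∠USP = 93.00° ✓; |SP| = 20.70 ✓; ∠(SP, PW) = 94.70° ✗; |PW| = 17.40 ✓.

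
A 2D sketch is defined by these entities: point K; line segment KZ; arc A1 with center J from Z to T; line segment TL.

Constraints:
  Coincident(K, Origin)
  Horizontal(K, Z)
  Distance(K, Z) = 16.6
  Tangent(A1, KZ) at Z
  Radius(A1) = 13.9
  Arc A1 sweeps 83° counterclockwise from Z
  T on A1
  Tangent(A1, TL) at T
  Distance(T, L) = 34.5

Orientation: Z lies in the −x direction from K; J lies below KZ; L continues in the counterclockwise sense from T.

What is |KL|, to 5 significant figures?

57.920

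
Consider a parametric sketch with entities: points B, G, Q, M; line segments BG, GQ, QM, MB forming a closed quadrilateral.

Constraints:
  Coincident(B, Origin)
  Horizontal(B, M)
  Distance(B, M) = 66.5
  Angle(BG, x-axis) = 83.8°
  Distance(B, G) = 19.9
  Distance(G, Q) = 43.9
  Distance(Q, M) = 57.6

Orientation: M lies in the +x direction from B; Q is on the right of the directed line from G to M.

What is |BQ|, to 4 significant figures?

26.35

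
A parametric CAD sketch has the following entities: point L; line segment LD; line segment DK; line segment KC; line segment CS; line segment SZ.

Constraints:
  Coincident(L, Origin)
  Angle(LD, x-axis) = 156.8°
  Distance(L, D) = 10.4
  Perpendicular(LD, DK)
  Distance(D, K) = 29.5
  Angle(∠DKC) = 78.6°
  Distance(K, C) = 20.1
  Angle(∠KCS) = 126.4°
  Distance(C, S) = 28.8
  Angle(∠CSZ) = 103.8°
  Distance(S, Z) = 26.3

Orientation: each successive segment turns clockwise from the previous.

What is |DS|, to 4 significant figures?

31.88

∠DKC = 78.6° gives KC at -34.60° from the x-axis; with |KC| = 20.1, C = (18.61, 19.80). ∠KCS = 126.4° gives CS at -88.20° from the x-axis; with |CS| = 28.8, S = (19.51, -8.988). Then |DS| = |S − D| = 31.88.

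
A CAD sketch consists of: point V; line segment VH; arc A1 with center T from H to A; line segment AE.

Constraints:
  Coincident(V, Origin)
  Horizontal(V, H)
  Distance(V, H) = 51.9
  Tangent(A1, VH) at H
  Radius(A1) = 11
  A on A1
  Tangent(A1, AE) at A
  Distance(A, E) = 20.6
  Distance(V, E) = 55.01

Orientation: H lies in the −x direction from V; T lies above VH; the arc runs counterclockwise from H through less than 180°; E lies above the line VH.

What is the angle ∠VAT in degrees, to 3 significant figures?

155°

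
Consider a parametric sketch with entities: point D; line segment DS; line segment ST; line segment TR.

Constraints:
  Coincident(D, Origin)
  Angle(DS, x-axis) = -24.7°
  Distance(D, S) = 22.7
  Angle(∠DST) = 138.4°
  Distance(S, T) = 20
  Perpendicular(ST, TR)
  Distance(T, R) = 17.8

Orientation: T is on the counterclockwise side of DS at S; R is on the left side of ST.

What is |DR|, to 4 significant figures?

37.08

D is at the origin; DS runs at -24.7° with length 22.7, so S = 22.7·(cos -24.7°, sin -24.7°) = (20.62, -9.486). ∠DST = 138.4°, so ST runs at -24.7° + (180° − 138.4°) = 16.90° from the x-axis; with |ST| = 20.0, T = S + 20.0·(cos 16.90°, sin 16.90°) = (39.76, -3.672). ST is perpendicular to TR; with |TR| = 17.8 on the left of ST, R = T + 17.8·(-0.2907, 0.9568) = (34.58, 13.36). Then |DR| = |R − D| = 37.08.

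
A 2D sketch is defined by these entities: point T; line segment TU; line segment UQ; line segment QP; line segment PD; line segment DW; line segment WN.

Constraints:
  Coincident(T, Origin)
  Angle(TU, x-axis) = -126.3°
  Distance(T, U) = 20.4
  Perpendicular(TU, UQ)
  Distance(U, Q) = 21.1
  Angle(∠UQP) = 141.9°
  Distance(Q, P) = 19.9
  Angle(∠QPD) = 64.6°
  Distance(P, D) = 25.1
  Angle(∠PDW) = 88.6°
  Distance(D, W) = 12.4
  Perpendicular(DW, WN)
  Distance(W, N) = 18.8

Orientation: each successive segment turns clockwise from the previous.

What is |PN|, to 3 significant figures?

13.4

T is at the origin; TU runs at -126.3° with length 20.4, so U = (-12.1, -16.4). TU is perpendicular to UQ, so UQ runs at 144°; with |UQ| = 21.1, Q = (-29.1, -3.95). ∠UQP = 141.9° gives QP at 106° from the x-axis; with |QP| = 19.9, P = (-34.4, 15.2). ∠QPD = 64.6° gives PD at -9.80° from the x-axis; with |PD| = 25.1, D = (-9.70, 10.9). ∠PDW = 88.6° gives DW at -101° from the x-axis; with |DW| = 12.4, W = (-12.1, -1.22). DW is perpendicular to WN, so WN runs at 169°; with |WN| = 18.8, N = (-30.6, 2.43). Then |PN| = |N − P| = 13.4.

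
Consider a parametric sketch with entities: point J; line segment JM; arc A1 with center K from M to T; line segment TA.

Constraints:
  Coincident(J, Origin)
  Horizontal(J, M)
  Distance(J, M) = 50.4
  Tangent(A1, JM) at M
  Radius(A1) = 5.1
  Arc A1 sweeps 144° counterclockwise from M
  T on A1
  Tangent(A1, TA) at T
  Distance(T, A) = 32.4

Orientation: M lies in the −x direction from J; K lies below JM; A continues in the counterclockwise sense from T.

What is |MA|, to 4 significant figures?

36.58

On A1, M sits at bearing 90° from K; a 144° counterclockwise sweep puts T at bearing 234°, so T = K + 5.1·(cos 234°, sin 234°) = (-53.40, -9.226). A1 meets TA tangentially, so KT is at right angles to TA, so TA runs along (−sin 234°, cos 234°); with |TA| = 32.4, A = (-27.19, -28.27). Then |MA| = |A − M| = 36.58.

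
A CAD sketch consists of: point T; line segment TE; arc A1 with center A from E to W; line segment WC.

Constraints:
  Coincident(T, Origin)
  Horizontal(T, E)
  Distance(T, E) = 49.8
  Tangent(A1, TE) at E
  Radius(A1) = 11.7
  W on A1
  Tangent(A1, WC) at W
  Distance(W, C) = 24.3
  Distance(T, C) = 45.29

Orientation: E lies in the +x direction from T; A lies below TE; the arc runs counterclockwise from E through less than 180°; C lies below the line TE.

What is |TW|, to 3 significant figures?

39.5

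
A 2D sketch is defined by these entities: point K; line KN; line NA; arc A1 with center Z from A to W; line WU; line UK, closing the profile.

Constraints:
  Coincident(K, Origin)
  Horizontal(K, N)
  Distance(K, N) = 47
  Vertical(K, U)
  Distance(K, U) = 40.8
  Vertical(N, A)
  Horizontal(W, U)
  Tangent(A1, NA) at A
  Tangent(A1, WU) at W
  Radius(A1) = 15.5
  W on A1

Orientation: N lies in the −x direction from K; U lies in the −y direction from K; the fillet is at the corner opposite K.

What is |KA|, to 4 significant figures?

53.38

K is at the origin; KN is horizontal with |KN| = 47.0 and N on the −x side, so N = (-47.00, 0.000). K and U share the same x with |KU| = 40.8 and U on the −y side, so U = (0.000, -40.80). The virtual corner opposite K is at (-47.00, -40.80). The tangent condition forces ZA to be normal to NA and since A1 is tangent to WU there, ZW ⟂ WU, with radius 15.5, so the center Z sits 15.5 in from both sides at Z = (-31.50, -25.30). That places the tangent points at A = (-47.00, -25.30) on NA and W = (-31.50, -40.80) on WU. Then |KA| = |A − K| = 53.38.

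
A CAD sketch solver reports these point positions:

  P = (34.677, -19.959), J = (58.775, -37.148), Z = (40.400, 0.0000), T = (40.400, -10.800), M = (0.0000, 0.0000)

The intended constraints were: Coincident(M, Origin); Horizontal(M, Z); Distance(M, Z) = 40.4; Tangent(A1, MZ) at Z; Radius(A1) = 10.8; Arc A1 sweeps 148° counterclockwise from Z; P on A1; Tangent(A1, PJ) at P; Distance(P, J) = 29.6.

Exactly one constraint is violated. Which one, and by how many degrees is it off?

Tangent(A1, PJ) at P — off by 3.50°.

M = (0.00, 0.00) ✓; M.y = 0.00, Z.y = 0.00 ✓; |MZ| = 40.40 ✓; ∠(TZ, ZM) = 90.00° ✓; |TZ| = 10.80 ✓; bearing(T→P) − bearing(T→Z) = 148.0° ✓; |TP| = 10.80 ✓; ∠(TP, PJ) = 93.50° ✗; |PJ| = 29.60 ✓.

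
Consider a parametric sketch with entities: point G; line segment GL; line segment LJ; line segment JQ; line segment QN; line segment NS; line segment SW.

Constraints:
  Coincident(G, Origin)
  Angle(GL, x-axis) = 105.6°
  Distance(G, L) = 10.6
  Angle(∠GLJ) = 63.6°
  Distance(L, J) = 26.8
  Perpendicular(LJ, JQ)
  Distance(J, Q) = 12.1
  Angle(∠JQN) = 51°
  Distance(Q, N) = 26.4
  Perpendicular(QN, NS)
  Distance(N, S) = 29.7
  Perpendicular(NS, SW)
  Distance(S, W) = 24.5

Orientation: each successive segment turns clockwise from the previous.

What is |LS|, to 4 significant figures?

37.22

∠JQN = 51.0° gives QN at 130.2° from the x-axis; with |QN| = 26.4, N = (4.167, 13.47). QN is perpendicular to NS, so NS runs at 40.20°; with |NS| = 29.7, S = (26.85, 32.64). Then |LS| = |S − L| = 37.22.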